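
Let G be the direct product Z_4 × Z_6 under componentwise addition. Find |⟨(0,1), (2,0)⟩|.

|⟨(0,1)⟩| = 6 and |⟨(2,0)⟩| = 2, so |H| is a multiple of lcm(6, 2) = 6 and divides |G| = 24.
Closing under the operation: H = {(0,0), (0,1), (0,2), (0,3), (0,4), (0,5), (2,0), (2,1), (2,2), (2,3), (2,4), (2,5)}, so |H| = 12.

12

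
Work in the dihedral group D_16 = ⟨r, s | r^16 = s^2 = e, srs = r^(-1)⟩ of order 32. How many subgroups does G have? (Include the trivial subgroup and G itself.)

36

|G| = 32, so by Lagrange every subgroup order divides 32. Divisors: 1, 2, 4, 8, 16, 32.
Subgroups by order — order 1: 1; order 2: 17; order 4: 9; order 8: 5; order 16: 3; order 32: 1.
Total: 1 + 17 + 9 + 5 + 3 + 1 = 36.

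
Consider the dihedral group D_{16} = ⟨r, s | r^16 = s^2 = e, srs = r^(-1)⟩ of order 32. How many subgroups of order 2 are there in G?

|G| = 32 and 2 | 32, so subgroups of order 2 are possible by Lagrange.
The subgroups of order 2 are: {e, r^10s}; {e, r^11s}; {e, r^12s}; {e, r^13s}; … (17 in all).
So G has 17 subgroups of order 2.

17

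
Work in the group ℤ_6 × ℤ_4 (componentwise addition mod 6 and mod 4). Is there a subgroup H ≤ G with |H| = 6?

Yes

6 | 24. A subgroup of order 6 is {(0,0), (0,2), (2,0), (2,2), (4,0), (4,2)}.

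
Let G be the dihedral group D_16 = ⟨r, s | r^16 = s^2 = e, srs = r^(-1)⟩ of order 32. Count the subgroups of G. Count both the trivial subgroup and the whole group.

|G| = 32, so by Lagrange every subgroup order divides 32. Divisors: 1, 2, 4, 8, 16, 32.
Subgroups by order — order 1: 1; order 2: 17; order 4: 9; order 8: 5; order 16: 3; order 32: 1.
Total: 1 + 17 + 9 + 5 + 3 + 1 = 36.

36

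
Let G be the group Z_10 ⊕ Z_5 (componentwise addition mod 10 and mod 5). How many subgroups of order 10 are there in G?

6

|G| = 50 and 10 | 50, so subgroups of order 10 are possible by Lagrange.
The subgroups of order 10 are: {(0,0), (0,1), (0,2), (0,3), (0,4), (5,0), (5,1), (5,2), (5,3), (5,4)}; {(0,0), (1,0), (2,0), (3,0), (4,0), (5,0), (6,0), (7,0), (8,0), (9,0)}; {(0,0), (1,1), (2,2), (3,3), (4,4), (5,0), (6,1), (7,2), (8,3), (9,4)}; {(0,0), (1,2), (2,4), (3,1), (4,3), (5,0), (6,2), (7,4), (8,1), (9,3)}; … (6 in all).
So G has 6 subgroups of order 10.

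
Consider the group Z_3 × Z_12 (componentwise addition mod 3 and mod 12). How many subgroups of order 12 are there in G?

4

|G| = 36 and 12 | 36, so subgroups of order 12 are possible by Lagrange.
The subgroups of order 12 are: {(0,0), (0,1), (0,2), (0,3), (0,4), (0,5), (0,6), (0,7), (0,8), (0,9), (0,10), (0,11)}; {(0,0), (0,3), (0,6), (0,9), (1,0), (1,3), (1,6), (1,9), (2,0), (2,3), (2,6), (2,9)}; {(0,0), (0,3), (0,6), (0,9), (1,1), (1,4), (1,7), (1,10), (2,2), (2,5), (2,8), (2,11)}; {(0,0), (0,3), (0,6), (0,9), (1,2), (1,5), (1,8), (1,11), (2,1), (2,4), (2,7), (2,10)}.
So G has 4 subgroups of order 12.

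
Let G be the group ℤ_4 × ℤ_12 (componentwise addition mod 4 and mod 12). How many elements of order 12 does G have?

An element (a,b) has order lcm(ord(a), ord(b)); count pairs with lcm equal to 12.
Enumerating gives 24 such elements.

24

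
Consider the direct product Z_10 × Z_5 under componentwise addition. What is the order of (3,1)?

10

The order of (3,1) in Z_10 × Z_5 is lcm(ord(3) in Z_10, ord(1) in Z_5).
ord(3) = 10 and ord(1) = 5, so |⟨(3,1)⟩| = lcm(10, 5) = 10.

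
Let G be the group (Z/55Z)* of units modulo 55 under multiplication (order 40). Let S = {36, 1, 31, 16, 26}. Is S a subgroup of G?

|S| = 5 divides |G| = 40, consistent with Lagrange.
S contains the identity, every element's inverse is in S, and S is closed under ·: it is a subgroup.
In fact S = ⟨16⟩.

Yes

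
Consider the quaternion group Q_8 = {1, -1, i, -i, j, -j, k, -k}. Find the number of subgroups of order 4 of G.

|G| = 8 and 4 | 8, so subgroups of order 4 are possible by Lagrange.
The subgroups of order 4 are: {1, -1, i, -i}; {1, -1, j, -j}; {1, -1, k, -k}.
So G has 3 subgroups of order 4.

3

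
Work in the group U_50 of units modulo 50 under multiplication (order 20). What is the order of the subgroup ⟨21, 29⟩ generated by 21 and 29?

10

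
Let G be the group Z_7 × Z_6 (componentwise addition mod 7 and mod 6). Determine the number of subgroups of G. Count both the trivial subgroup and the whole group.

8

|G| = 42, so by Lagrange every subgroup order divides 42. Divisors: 1, 2, 3, 6, 7, 14, 21, 42.
Subgroups by order — order 1: 1; order 2: 1; order 3: 1; order 6: 1; order 7: 1; order 14: 1; order 21: 1; order 42: 1.
Total: 1 + 1 + 1 + 1 + 1 + 1 + 1 + 1 = 8.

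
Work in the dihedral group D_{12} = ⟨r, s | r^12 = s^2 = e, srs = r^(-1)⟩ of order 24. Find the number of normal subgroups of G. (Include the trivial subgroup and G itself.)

9

G has 34 subgroups. Checking conjugation-invariance by order — order 1: 1/1 normal; order 2: 1/13 normal; order 3: 1/1 normal; order 4: 1/7 normal; order 6: 1/5 normal; order 8: 0/3 normal; order 12: 3/3 normal; order 24: 1/1 normal.
Total normal subgroups: 9.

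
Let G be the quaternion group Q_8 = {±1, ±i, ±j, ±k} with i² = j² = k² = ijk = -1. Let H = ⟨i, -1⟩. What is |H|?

4

|⟨i⟩| = 4 and |⟨-1⟩| = 2, so |H| is a multiple of lcm(4, 2) = 4 and divides |G| = 8.
Closing under the operation: H = {1, -1, i, -i}, so |H| = 4.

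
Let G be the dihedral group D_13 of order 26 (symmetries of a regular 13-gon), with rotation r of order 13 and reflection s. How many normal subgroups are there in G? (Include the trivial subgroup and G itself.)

3

G has 16 subgroups. Checking conjugation-invariance by order — order 1: 1/1 normal; order 2: 0/13 normal; order 13: 1/1 normal; order 26: 1/1 normal.
Total normal subgroups: 3.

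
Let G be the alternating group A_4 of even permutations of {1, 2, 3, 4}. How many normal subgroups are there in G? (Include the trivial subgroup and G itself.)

3

G has 10 subgroups. Checking conjugation-invariance by order — order 1: 1/1 normal; order 2: 0/3 normal; order 3: 0/4 normal; order 4: 1/1 normal; order 12: 1/1 normal.
Total normal subgroups: 3.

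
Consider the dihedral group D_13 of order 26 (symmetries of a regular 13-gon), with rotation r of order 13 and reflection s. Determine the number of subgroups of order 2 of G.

|G| = 26 and 2 | 26, so subgroups of order 2 are possible by Lagrange.
The subgroups of order 2 are: {e, r^10s}; {e, r^11s}; {e, r^12s}; {e, r^2s}; … (13 in all).
So G has 13 subgroups of order 2.

13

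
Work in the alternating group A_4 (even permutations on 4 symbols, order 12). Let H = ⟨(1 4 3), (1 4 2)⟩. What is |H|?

12

|⟨(1 4 3)⟩| = 3 and |⟨(1 4 2)⟩| = 3, so |H| is a multiple of lcm(3, 3) = 3 and divides |G| = 12.
Closing {(1 4 3), (1 4 2)} under the group operation gives all of G, so |H| = 12.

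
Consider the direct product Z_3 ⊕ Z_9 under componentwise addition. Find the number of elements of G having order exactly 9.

An element (a,b) has order lcm(ord(a), ord(b)); count pairs with lcm equal to 9.
Enumerating gives 18 such elements.

18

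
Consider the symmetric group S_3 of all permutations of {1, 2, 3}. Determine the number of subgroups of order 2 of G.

3

|G| = 6 and 2 | 6, so subgroups of order 2 are possible by Lagrange.
The subgroups of order 2 are: {e, (1 2)}; {e, (1 3)}; {e, (2 3)}.
So G has 3 subgroups of order 2.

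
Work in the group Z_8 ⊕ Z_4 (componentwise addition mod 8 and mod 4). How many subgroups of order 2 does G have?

3

|G| = 32 and 2 | 32, so subgroups of order 2 are possible by Lagrange.
The subgroups of order 2 are: {(0,0), (0,2)}; {(0,0), (4,0)}; {(0,0), (4,2)}.
So G has 3 subgroups of order 2.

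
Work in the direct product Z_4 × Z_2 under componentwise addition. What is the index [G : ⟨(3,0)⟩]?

|⟨(3,0)⟩| = 4 and |G| = 8.
By Lagrange, [G : H] = |G|/|H| = 8/4 = 2.

2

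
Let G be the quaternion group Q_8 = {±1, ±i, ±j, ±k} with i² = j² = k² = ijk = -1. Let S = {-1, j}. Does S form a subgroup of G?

No

The identity 1 ∉ S, so S is not a subgroup.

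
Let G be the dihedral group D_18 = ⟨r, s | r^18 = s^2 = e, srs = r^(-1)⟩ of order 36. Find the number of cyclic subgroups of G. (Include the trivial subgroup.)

24

Each element a generates a cyclic subgroup ⟨a⟩; distinct elements may generate the same one (a cyclic group of order d has φ(d) generators).
Cyclic subgroups by order — order 1: 1; order 2: 19; order 3: 1; order 6: 1; order 9: 1; order 18: 1.
Total: 24.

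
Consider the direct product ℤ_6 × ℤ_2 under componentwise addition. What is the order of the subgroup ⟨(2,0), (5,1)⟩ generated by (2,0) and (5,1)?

6

|⟨(2,0)⟩| = 3 and |⟨(5,1)⟩| = 6, so |H| is a multiple of lcm(3, 6) = 6 and divides |G| = 12.
Closing under the operation: H = {(0,0), (1,1), (2,0), (3,1), (4,0), (5,1)}, so |H| = 6.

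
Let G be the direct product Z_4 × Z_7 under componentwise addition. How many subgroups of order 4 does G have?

1

|G| = 28 and 4 | 28, so subgroups of order 4 are possible by Lagrange.
The subgroups of order 4 are: {(0,0), (1,0), (2,0), (3,0)}.
So G has 1 subgroup of order 4.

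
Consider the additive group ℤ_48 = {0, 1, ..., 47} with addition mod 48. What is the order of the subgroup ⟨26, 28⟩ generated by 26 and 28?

24

|⟨26⟩| = 24 and |⟨28⟩| = 12, so |H| is a multiple of lcm(24, 12) = 24 and divides |G| = 48.
Closing under the operation: H = {0, 2, 4, 6, 8, 10, 12, 14, 16, 18, 20, 22, 24, 26, 28, 30, 32, 34, 36, 38, 40, 42, 44, 46}, so |H| = 24.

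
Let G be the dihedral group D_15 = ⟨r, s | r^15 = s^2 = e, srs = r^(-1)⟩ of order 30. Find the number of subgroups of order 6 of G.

5

|G| = 30 and 6 | 30, so subgroups of order 6 are possible by Lagrange.
The subgroups of order 6 are: {e, r^5, r^10, s, r^5s, r^10s}; {e, r^5, r^10, rs, r^6s, r^11s}; {e, r^5, r^10, r^2s, r^7s, r^12s}; {e, r^5, r^10, r^3s, r^8s, r^13s}; … (5 in all).
So G has 5 subgroups of order 6.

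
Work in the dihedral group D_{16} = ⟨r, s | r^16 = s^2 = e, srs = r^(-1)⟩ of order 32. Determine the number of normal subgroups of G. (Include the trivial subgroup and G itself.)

8

G has 36 subgroups. Checking conjugation-invariance by order — order 1: 1/1 normal; order 2: 1/17 normal; order 4: 1/9 normal; order 8: 1/5 normal; order 16: 3/3 normal; order 32: 1/1 normal.
Total normal subgroups: 8.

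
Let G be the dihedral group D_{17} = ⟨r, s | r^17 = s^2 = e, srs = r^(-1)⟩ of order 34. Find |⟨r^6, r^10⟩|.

17

|⟨r^6⟩| = 17 and |⟨r^10⟩| = 17, so |H| is a multiple of lcm(17, 17) = 17 and divides |G| = 34.
Closing under the operation: H = {e, r, r^2, r^3, r^4, r^5, r^6, r^7, r^8, r^9, r^10, r^11, r^12, r^13, r^14, r^15, r^16}, so |H| = 17.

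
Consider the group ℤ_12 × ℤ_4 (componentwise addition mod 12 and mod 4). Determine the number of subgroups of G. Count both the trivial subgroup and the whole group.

|G| = 48, so by Lagrange every subgroup order divides 48. Divisors: 1, 2, 3, 4, 6, 8, 12, 16, 24, 48.
Subgroups by order — order 1: 1; order 2: 3; order 3: 1; order 4: 7; order 6: 3; order 8: 3; order 12: 7; order 16: 1; order 24: 3; order 48: 1.
Total: 1 + 3 + 1 + 7 + 3 + 3 + 7 + 1 + 3 + 1 = 30.

30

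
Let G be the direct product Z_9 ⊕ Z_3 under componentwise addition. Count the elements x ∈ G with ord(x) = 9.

18

An element (a,b) has order lcm(ord(a), ord(b)); count pairs with lcm equal to 9.
Enumerating gives 18 such elements.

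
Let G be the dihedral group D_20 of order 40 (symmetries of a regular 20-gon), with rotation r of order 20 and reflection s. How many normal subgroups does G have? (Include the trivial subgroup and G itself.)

9

G has 48 subgroups. Checking conjugation-invariance by order — order 1: 1/1 normal; order 2: 1/21 normal; order 4: 1/11 normal; order 5: 1/1 normal; order 8: 0/5 normal; order 10: 1/5 normal; order 20: 3/3 normal; order 40: 1/1 normal.
Total normal subgroups: 9.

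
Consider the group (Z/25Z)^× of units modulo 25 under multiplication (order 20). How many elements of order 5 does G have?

The elements of order 5 are: 6, 11, 16, 21.
That's 4.

4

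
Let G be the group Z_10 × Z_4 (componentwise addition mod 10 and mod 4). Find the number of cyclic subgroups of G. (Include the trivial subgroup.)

12

Group the elements of G by the cyclic subgroup they generate; each cyclic subgroup of order d accounts for φ(d) elements.
Cyclic subgroups by order — order 1: 1; order 2: 3; order 4: 2; order 5: 1; order 10: 3; order 20: 2.
Total: 12.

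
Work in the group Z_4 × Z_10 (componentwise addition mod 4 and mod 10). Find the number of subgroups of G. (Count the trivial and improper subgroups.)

|G| = 40, so by Lagrange every subgroup order divides 40. Divisors: 1, 2, 4, 5, 8, 10, 20, 40.
Subgroups by order — order 1: 1; order 2: 3; order 4: 3; order 5: 1; order 8: 1; order 10: 3; order 20: 3; order 40: 1.
Total: 1 + 3 + 3 + 1 + 1 + 3 + 3 + 1 = 16.

16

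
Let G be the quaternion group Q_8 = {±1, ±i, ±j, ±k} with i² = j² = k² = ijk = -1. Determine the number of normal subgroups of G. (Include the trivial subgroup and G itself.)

6

G has 6 subgroups. Checking conjugation-invariance by order — order 1: 1/1 normal; order 2: 1/1 normal; order 4: 3/3 normal; order 8: 1/1 normal.
Total normal subgroups: 6.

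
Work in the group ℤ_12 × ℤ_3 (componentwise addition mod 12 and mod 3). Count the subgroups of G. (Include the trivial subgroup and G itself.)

18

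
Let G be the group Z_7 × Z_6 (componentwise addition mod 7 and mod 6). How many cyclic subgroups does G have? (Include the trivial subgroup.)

Each element a generates a cyclic subgroup ⟨a⟩; distinct elements may generate the same one (a cyclic group of order d has φ(d) generators).
Cyclic subgroups by order — order 1: 1; order 2: 1; order 3: 1; order 6: 1; order 7: 1; order 14: 1; order 21: 1; order 42: 1.
Total: 8.

8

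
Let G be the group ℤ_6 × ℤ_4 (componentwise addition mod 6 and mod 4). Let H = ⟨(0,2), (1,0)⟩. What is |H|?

|⟨(0,2)⟩| = 2 and |⟨(1,0)⟩| = 6, so |H| is a multiple of lcm(2, 6) = 6 and divides |G| = 24.
Closing under the operation: H = {(0,0), (0,2), (1,0), (1,2), (2,0), (2,2), (3,0), (3,2), (4,0), (4,2), (5,0), (5,2)}, so |H| = 12.

12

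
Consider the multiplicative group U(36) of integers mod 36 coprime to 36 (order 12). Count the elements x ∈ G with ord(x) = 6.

6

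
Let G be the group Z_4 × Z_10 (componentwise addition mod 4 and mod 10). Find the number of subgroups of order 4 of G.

3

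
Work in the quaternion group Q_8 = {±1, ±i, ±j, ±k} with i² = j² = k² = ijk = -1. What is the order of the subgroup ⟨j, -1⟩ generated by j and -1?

4

|⟨j⟩| = 4 and |⟨-1⟩| = 2, so |H| is a multiple of lcm(4, 2) = 4 and divides |G| = 8.
Closing under the operation: H = {1, -1, j, -j}, so |H| = 4.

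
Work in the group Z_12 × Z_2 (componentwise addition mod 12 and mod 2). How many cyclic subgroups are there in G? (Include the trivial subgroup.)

12

Group the elements of G by the cyclic subgroup they generate; each cyclic subgroup of order d accounts for φ(d) elements.
Cyclic subgroups by order — order 1: 1; order 2: 3; order 3: 1; order 4: 2; order 6: 3; order 12: 2.
Total: 12.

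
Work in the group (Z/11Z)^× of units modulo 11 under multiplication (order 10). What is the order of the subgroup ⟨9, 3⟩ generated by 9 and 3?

5

|⟨9⟩| = 5 and |⟨3⟩| = 5, so |H| is a multiple of lcm(5, 5) = 5 and divides |G| = 10.
Closing under the operation: H = {1, 3, 4, 5, 9}, so |H| = 5.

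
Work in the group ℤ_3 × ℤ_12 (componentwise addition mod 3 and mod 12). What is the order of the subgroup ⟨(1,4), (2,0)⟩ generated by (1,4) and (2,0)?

9

|⟨(1,4)⟩| = 3 and |⟨(2,0)⟩| = 3, so |H| is a multiple of lcm(3, 3) = 3 and divides |G| = 36.
Closing under the operation: H = {(0,0), (0,4), (0,8), (1,0), (1,4), (1,8), (2,0), (2,4), (2,8)}, so |H| = 9.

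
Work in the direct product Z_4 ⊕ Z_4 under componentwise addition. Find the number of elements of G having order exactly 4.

12

An element (a,b) has order lcm(ord(a), ord(b)); count pairs with lcm equal to 4.
Enumerating gives 12 such elements.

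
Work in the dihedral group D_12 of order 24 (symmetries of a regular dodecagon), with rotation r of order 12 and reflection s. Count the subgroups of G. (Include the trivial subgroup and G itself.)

34

|G| = 24, so by Lagrange every subgroup order divides 24. Divisors: 1, 2, 3, 4, 6, 8, 12, 24.
Subgroups by order — order 1: 1; order 2: 13; order 3: 1; order 4: 7; order 6: 5; order 8: 3; order 12: 3; order 24: 1.
Total: 1 + 13 + 1 + 7 + 5 + 3 + 3 + 1 = 34.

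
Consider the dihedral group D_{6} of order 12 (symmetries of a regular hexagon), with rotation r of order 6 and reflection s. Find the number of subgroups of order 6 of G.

|G| = 12 and 6 | 12, so subgroups of order 6 are possible by Lagrange.
The subgroups of order 6 are: {e, r, r^2, r^3, r^4, r^5}; {e, r^2, r^4, s, r^2s, r^4s}; {e, r^2, r^4, rs, r^3s, r^5s}.
So G has 3 subgroups of order 6.

3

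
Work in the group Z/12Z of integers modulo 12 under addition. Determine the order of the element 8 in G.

3

In Z/12Z, the order of an element a is n/gcd(a, n).
gcd(8, 12) = 4, so |⟨8⟩| = 12/4 = 3.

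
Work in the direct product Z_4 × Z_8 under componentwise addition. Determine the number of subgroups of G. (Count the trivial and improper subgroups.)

22

|G| = 32, so by Lagrange every subgroup order divides 32. Divisors: 1, 2, 4, 8, 16, 32.
Subgroups by order — order 1: 1; order 2: 3; order 4: 7; order 8: 7; order 16: 3; order 32: 1.
Total: 1 + 3 + 7 + 7 + 3 + 1 = 22.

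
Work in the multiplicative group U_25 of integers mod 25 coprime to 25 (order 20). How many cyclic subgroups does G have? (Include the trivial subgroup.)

A cyclic subgroup of order d is generated by each of its φ(d) elements of order d, so the cyclic subgroups of order d number (#elements of order d)/φ(d).
Cyclic subgroups by order — order 1: 1; order 2: 1; order 4: 1; order 5: 1; order 10: 1; order 20: 1.
Total: 6.

6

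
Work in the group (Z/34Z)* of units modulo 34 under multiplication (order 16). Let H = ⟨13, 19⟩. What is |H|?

8

|⟨13⟩| = 4 and |⟨19⟩| = 8, so |H| is a multiple of lcm(4, 8) = 8 and divides |G| = 16.
Closing under the operation: H = {1, 9, 13, 15, 19, 21, 25, 33}, so |H| = 8.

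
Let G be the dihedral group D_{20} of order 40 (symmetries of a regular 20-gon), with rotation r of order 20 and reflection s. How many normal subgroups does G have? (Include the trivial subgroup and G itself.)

9

G has 48 subgroups. Checking conjugation-invariance by order — order 1: 1/1 normal; order 2: 1/21 normal; order 4: 1/11 normal; order 5: 1/1 normal; order 8: 0/5 normal; order 10: 1/5 normal; order 20: 3/3 normal; order 40: 1/1 normal.
Total normal subgroups: 9.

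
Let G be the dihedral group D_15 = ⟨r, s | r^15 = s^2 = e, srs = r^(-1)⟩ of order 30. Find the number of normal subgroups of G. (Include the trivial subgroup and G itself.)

5

G has 28 subgroups. Checking conjugation-invariance by order — order 1: 1/1 normal; order 2: 0/15 normal; order 3: 1/1 normal; order 5: 1/1 normal; order 6: 0/5 normal; order 10: 0/3 normal; order 15: 1/1 normal; order 30: 1/1 normal.
Total normal subgroups: 5.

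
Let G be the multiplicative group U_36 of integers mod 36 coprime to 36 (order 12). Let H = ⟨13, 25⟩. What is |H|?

|⟨13⟩| = 3 and |⟨25⟩| = 3, so |H| is a multiple of lcm(3, 3) = 3 and divides |G| = 12.
Closing under the operation: H = {1, 13, 25}, so |H| = 3.

3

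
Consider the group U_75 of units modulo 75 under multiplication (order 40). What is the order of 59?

10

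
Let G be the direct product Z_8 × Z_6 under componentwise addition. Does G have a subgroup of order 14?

14 does not divide |G| = 48, so by Lagrange no subgroup of order 14 exists.

No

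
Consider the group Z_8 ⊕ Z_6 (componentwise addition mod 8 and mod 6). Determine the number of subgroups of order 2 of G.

|G| = 48 and 2 | 48, so subgroups of order 2 are possible by Lagrange.
The subgroups of order 2 are: {(0,0), (0,3)}; {(0,0), (4,0)}; {(0,0), (4,3)}.
So G has 3 subgroups of order 2.

3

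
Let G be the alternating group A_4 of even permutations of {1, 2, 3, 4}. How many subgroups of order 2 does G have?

3

|G| = 12 and 2 | 12, so subgroups of order 2 are possible by Lagrange.
The subgroups of order 2 are: {e, (1 2)(3 4)}; {e, (1 3)(2 4)}; {e, (1 4)(2 3)}.
So G has 3 subgroups of order 2.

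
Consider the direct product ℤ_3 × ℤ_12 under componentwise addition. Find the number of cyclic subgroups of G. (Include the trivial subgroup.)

15

A cyclic subgroup of order d is generated by each of its φ(d) elements of order d, so the cyclic subgroups of order d number (#elements of order d)/φ(d).
Cyclic subgroups by order — order 1: 1; order 2: 1; order 3: 4; order 4: 1; order 6: 4; order 12: 4.
Total: 15.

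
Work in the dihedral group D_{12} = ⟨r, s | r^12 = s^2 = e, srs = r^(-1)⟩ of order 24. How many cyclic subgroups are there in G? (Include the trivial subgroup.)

18

Group the elements of G by the cyclic subgroup they generate; each cyclic subgroup of order d accounts for φ(d) elements.
Cyclic subgroups by order — order 1: 1; order 2: 13; order 3: 1; order 4: 1; order 6: 1; order 12: 1.
Total: 18.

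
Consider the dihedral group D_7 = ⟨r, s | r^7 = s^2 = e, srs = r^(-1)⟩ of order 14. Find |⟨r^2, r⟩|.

7

|⟨r^2⟩| = 7 and |⟨r⟩| = 7, so |H| is a multiple of lcm(7, 7) = 7 and divides |G| = 14.
Closing under the operation: H = {e, r, r^2, r^3, r^4, r^5, r^6}, so |H| = 7.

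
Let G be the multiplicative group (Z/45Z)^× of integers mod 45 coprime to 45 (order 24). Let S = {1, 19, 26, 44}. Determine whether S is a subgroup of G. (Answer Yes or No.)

Yes

|S| = 4 divides |G| = 24, consistent with Lagrange.
S contains the identity, every element's inverse is in S, and S is closed under ·: it is a subgroup.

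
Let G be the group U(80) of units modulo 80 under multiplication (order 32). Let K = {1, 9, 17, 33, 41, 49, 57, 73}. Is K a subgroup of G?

Yes

|K| = 8 divides |G| = 32, consistent with Lagrange.
K contains the identity, every element's inverse is in K, and K is closed under ·: it is a subgroup.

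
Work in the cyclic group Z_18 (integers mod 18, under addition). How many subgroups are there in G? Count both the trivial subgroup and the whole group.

6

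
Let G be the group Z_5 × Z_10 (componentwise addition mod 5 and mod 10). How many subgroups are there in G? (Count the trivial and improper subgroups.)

|G| = 50, so by Lagrange every subgroup order divides 50. Divisors: 1, 2, 5, 10, 25, 50.
Subgroups by order — order 1: 1; order 2: 1; order 5: 6; order 10: 6; order 25: 1; order 50: 1.
Total: 1 + 1 + 6 + 6 + 1 + 1 = 16.

16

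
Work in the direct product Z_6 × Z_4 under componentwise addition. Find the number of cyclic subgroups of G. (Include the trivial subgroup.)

12

Each element a generates a cyclic subgroup ⟨a⟩; distinct elements may generate the same one (a cyclic group of order d has φ(d) generators).
Cyclic subgroups by order — order 1: 1; order 2: 3; order 3: 1; order 4: 2; order 6: 3; order 12: 2.
Total: 12.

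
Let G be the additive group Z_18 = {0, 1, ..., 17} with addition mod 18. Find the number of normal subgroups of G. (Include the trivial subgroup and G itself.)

6

G is abelian, so every subgroup is normal.
G has 6 subgroups in total, hence 6 normal subgroups.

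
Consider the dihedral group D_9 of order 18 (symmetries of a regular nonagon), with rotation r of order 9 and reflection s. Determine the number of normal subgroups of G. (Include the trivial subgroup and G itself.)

G has 16 subgroups. Checking conjugation-invariance by order — order 1: 1/1 normal; order 2: 0/9 normal; order 3: 1/1 normal; order 6: 0/3 normal; order 9: 1/1 normal; order 18: 1/1 normal.
Total normal subgroups: 4.

4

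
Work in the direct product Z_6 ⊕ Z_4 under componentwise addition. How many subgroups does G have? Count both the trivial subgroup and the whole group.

|G| = 24, so by Lagrange every subgroup order divides 24. Divisors: 1, 2, 3, 4, 6, 8, 12, 24.
Subgroups by order — order 1: 1; order 2: 3; order 3: 1; order 4: 3; order 6: 3; order 8: 1; order 12: 3; order 24: 1.
Total: 1 + 3 + 1 + 3 + 3 + 1 + 3 + 1 = 16.

16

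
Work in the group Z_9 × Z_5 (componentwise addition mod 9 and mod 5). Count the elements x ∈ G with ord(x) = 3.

2

An element (a,b) has order lcm(ord(a), ord(b)); count pairs with lcm equal to 3.
Enumerating gives 2 such elements.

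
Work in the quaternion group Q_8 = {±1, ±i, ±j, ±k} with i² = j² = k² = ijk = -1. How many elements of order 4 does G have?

The elements of order 4 are: i, -i, j, -j, k, -k.
That's 6.

6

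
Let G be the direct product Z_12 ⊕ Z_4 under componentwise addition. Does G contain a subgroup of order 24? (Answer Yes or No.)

24 | 48. A subgroup of order 24 is {(0,0), (0,1), (0,2), (0,3), (2,0), (2,1), (2,2), (2,3), (4,0), (4,1), (4,2), (4,3), (6,0), (6,1), (6,2), (6,3), (8,0), (8,1), (8,2), (8,3), (10,0), (10,1), (10,2), (10,3)}.

Yes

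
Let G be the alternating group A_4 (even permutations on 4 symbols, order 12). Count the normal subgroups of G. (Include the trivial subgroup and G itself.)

3

G has 10 subgroups. Checking conjugation-invariance by order — order 1: 1/1 normal; order 2: 0/3 normal; order 3: 0/4 normal; order 4: 1/1 normal; order 12: 1/1 normal.
Total normal subgroups: 3.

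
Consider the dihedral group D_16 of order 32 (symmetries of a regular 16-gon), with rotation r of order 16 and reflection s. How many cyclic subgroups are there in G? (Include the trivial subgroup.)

Each element a generates a cyclic subgroup ⟨a⟩; distinct elements may generate the same one (a cyclic group of order d has φ(d) generators).
Cyclic subgroups by order — order 1: 1; order 2: 17; order 4: 1; order 8: 1; order 16: 1.
Total: 21.

21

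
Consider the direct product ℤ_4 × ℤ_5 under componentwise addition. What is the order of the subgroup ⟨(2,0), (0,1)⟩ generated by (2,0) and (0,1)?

|⟨(2,0)⟩| = 2 and |⟨(0,1)⟩| = 5, so |H| is a multiple of lcm(2, 5) = 10 and divides |G| = 20.
Closing under the operation: H = {(0,0), (0,1), (0,2), (0,3), (0,4), (2,0), (2,1), (2,2), (2,3), (2,4)}, so |H| = 10.

10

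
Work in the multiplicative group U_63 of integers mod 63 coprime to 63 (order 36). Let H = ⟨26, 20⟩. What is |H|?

|⟨26⟩| = 6 and |⟨20⟩| = 6, so |H| is a multiple of lcm(6, 6) = 6 and divides |G| = 36.
Closing under the operation: H = {1, 4, 5, 16, 17, 20, 22, 25, 26, 37, 38, 41, 43, 46, 47, 58, 59, 62}, so |H| = 18.

18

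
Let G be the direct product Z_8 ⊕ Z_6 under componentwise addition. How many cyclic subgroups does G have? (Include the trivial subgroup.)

A cyclic subgroup of order d is generated by each of its φ(d) elements of order d, so the cyclic subgroups of order d number (#elements of order d)/φ(d).
Cyclic subgroups by order — order 1: 1; order 2: 3; order 3: 1; order 4: 2; order 6: 3; order 8: 2; order 12: 2; order 24: 2.
Total: 16.

16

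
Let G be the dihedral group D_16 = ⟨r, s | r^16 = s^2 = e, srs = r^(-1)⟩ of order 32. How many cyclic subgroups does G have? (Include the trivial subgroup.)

21

Each element a generates a cyclic subgroup ⟨a⟩; distinct elements may generate the same one (a cyclic group of order d has φ(d) generators).
Cyclic subgroups by order — order 1: 1; order 2: 17; order 4: 1; order 8: 1; order 16: 1.
Total: 21.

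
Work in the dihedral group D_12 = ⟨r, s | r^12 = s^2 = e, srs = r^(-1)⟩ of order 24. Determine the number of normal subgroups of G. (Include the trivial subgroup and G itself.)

G has 34 subgroups. Checking conjugation-invariance by order — order 1: 1/1 normal; order 2: 1/13 normal; order 3: 1/1 normal; order 4: 1/7 normal; order 6: 1/5 normal; order 8: 0/3 normal; order 12: 3/3 normal; order 24: 1/1 normal.
Total normal subgroups: 9.

9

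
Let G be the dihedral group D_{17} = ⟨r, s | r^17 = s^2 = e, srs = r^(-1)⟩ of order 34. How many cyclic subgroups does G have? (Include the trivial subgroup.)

19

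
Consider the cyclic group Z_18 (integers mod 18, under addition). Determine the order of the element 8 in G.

9

In Z_18, the order of an element a is n/gcd(a, n).
gcd(8, 18) = 2, so |⟨8⟩| = 18/2 = 9.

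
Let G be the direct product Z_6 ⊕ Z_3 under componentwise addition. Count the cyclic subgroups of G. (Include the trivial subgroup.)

10

Each element a generates a cyclic subgroup ⟨a⟩; distinct elements may generate the same one (a cyclic group of order d has φ(d) generators).
Cyclic subgroups by order — order 1: 1; order 2: 1; order 3: 4; order 6: 4.
Total: 10.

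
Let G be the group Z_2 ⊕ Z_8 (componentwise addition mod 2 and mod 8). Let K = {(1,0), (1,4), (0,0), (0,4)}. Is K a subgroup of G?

|K| = 4 divides |G| = 16, consistent with Lagrange.
K contains the identity, every element's inverse is in K, and K is closed under +: it is a subgroup.

Yes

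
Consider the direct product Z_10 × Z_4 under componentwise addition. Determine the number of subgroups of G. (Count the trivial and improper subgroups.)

|G| = 40, so by Lagrange every subgroup order divides 40. Divisors: 1, 2, 4, 5, 8, 10, 20, 40.
Subgroups by order — order 1: 1; order 2: 3; order 4: 3; order 5: 1; order 8: 1; order 10: 3; order 20: 3; order 40: 1.
Total: 1 + 3 + 3 + 1 + 1 + 3 + 3 + 1 = 16.

16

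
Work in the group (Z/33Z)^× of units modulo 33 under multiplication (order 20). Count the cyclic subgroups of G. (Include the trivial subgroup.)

8

Each element a generates a cyclic subgroup ⟨a⟩; distinct elements may generate the same one (a cyclic group of order d has φ(d) generators).
Cyclic subgroups by order — order 1: 1; order 2: 3; order 5: 1; order 10: 3.
Total: 8.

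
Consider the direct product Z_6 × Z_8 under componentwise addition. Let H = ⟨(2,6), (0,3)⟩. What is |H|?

|⟨(2,6)⟩| = 12 and |⟨(0,3)⟩| = 8, so |H| is a multiple of lcm(12, 8) = 24 and divides |G| = 48.
Closing under the operation: H = {(0,0), (0,1), (0,2), (0,3), (0,4), (0,5), (0,6), (0,7), (2,0), (2,1), (2,2), (2,3), (2,4), (2,5), (2,6), (2,7), (4,0), (4,1), (4,2), (4,3), (4,4), (4,5), (4,6), (4,7)}, so |H| = 24.

24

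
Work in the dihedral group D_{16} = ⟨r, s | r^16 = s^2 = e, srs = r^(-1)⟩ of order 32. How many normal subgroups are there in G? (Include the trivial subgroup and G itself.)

G has 36 subgroups. Checking conjugation-invariance by order — order 1: 1/1 normal; order 2: 1/17 normal; order 4: 1/9 normal; order 8: 1/5 normal; order 16: 3/3 normal; order 32: 1/1 normal.
Total normal subgroups: 8.

8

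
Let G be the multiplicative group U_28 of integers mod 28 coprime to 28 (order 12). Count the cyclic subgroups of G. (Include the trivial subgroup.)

8

Group the elements of G by the cyclic subgroup they generate; each cyclic subgroup of order d accounts for φ(d) elements.
Cyclic subgroups by order — order 1: 1; order 2: 3; order 3: 1; order 6: 3.
Total: 8.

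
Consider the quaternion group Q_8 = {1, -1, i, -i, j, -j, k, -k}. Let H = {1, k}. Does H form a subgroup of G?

k ∈ H but its inverse -k ∉ H, so H is not a subgroup.

No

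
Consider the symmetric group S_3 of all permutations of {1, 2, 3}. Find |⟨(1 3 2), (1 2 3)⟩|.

3

|⟨(1 3 2)⟩| = 3 and |⟨(1 2 3)⟩| = 3, so |H| is a multiple of lcm(3, 3) = 3 and divides |G| = 6.
Closing under the operation: H = {e, (1 2 3), (1 3 2)}, so |H| = 3.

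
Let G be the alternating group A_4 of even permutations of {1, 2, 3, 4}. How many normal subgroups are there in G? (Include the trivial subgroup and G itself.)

G has 10 subgroups. Checking conjugation-invariance by order — order 1: 1/1 normal; order 2: 0/3 normal; order 3: 0/4 normal; order 4: 1/1 normal; order 12: 1/1 normal.
Total normal subgroups: 3.

3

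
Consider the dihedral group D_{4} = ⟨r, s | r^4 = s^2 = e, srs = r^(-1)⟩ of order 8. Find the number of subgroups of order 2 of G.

5

|G| = 8 and 2 | 8, so subgroups of order 2 are possible by Lagrange.
The subgroups of order 2 are: {e, r^2}; {e, r^2s}; {e, r^3s}; {e, rs}; … (5 in all).
So G has 5 subgroups of order 2.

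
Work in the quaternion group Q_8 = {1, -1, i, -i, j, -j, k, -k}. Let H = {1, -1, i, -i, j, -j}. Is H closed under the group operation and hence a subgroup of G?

No

|H| = 6 does not divide |G| = 8, so by Lagrange H is not a subgroup.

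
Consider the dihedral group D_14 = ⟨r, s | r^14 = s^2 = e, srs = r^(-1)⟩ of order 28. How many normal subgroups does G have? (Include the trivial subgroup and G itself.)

7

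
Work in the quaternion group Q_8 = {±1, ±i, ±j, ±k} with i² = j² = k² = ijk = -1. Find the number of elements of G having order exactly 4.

6

The elements of order 4 are: i, -i, j, -j, k, -k.
That's 6.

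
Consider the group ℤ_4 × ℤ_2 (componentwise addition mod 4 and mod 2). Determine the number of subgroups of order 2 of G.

3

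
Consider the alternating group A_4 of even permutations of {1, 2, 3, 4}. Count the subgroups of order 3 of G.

4

|G| = 12 and 3 | 12, so subgroups of order 3 are possible by Lagrange.
The subgroups of order 3 are: {e, (1 2 3), (1 3 2)}; {e, (1 2 4), (1 4 2)}; {e, (1 3 4), (1 4 3)}; {e, (2 3 4), (2 4 3)}.
So G has 4 subgroups of order 3.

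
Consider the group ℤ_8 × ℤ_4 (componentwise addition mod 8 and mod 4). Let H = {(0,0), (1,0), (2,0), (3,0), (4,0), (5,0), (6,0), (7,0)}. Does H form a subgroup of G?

|H| = 8 divides |G| = 32, consistent with Lagrange.
H contains the identity, every element's inverse is in H, and H is closed under +: it is a subgroup.
In fact H = ⟨(7,0)⟩.

Yes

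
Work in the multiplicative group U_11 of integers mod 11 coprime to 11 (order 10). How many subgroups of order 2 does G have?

|G| = 10 and 2 | 10, so subgroups of order 2 are possible by Lagrange.
The subgroups of order 2 are: {1, 10}.
So G has 1 subgroup of order 2.

1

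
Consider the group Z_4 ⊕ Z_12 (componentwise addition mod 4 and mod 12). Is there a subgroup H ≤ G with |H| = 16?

Yes

16 | 48. A subgroup of order 16 is {(0,0), (0,3), (0,6), (0,9), (1,0), (1,3), (1,6), (1,9), (2,0), (2,3), (2,6), (2,9), (3,0), (3,3), (3,6), (3,9)}.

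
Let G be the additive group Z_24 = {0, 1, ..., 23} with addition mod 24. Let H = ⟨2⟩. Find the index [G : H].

2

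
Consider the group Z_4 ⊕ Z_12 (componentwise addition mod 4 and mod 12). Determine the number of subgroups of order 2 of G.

|G| = 48 and 2 | 48, so subgroups of order 2 are possible by Lagrange.
The subgroups of order 2 are: {(0,0), (0,6)}; {(0,0), (2,0)}; {(0,0), (2,6)}.
So G has 3 subgroups of order 2.

3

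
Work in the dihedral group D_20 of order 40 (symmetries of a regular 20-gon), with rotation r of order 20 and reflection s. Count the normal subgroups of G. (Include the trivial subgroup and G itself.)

9

G has 48 subgroups. Checking conjugation-invariance by order — order 1: 1/1 normal; order 2: 1/21 normal; order 4: 1/11 normal; order 5: 1/1 normal; order 8: 0/5 normal; order 10: 1/5 normal; order 20: 3/3 normal; order 40: 1/1 normal.
Total normal subgroups: 9.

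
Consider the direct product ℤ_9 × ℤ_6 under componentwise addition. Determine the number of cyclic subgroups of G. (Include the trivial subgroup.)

16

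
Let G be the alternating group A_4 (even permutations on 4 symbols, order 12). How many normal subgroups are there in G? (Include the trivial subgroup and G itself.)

G has 10 subgroups. Checking conjugation-invariance by order — order 1: 1/1 normal; order 2: 0/3 normal; order 3: 0/4 normal; order 4: 1/1 normal; order 12: 1/1 normal.
Total normal subgroups: 3.

3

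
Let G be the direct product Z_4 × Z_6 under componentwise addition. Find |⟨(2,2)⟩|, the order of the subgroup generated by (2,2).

6

The order of (2,2) in Z_4 × Z_6 is lcm(ord(2) in Z_4, ord(2) in Z_6).
ord(2) = 2 and ord(2) = 3, so |⟨(2,2)⟩| = lcm(2, 3) = 6.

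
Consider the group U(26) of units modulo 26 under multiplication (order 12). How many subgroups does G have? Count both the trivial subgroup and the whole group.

|G| = 12, so by Lagrange every subgroup order divides 12. Divisors: 1, 2, 3, 4, 6, 12.
Subgroups by order — order 1: 1; order 2: 1; order 3: 1; order 4: 1; order 6: 1; order 12: 1.
Total: 1 + 1 + 1 + 1 + 1 + 1 = 6.

6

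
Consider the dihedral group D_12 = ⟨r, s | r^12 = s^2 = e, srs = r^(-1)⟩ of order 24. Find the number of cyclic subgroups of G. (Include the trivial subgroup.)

18

Group the elements of G by the cyclic subgroup they generate; each cyclic subgroup of order d accounts for φ(d) elements.
Cyclic subgroups by order — order 1: 1; order 2: 13; order 3: 1; order 4: 1; order 6: 1; order 12: 1.
Total: 18.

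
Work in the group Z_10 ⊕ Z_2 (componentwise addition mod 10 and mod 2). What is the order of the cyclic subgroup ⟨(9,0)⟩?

The order of (9,0) in Z_10 × Z_2 is lcm(ord(9) in Z_10, ord(0) in Z_2).
ord(9) = 10 and ord(0) = 1, so |⟨(9,0)⟩| = lcm(10, 1) = 10.

10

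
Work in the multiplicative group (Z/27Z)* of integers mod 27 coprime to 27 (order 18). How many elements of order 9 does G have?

6

The elements of order 9 are: 4, 7, 13, 16, 22, 25.
That's 6.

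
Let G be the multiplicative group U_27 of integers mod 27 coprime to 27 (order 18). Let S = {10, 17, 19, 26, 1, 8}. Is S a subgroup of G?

Yes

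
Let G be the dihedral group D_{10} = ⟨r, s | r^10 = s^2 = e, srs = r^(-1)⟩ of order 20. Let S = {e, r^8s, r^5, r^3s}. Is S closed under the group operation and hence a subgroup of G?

Yes

|S| = 4 divides |G| = 20, consistent with Lagrange.
S contains the identity, every element's inverse is in S, and S is closed under ·: it is a subgroup.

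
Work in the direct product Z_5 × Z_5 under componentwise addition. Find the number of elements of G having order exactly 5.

An element (a,b) has order lcm(ord(a), ord(b)); count pairs with lcm equal to 5.
Enumerating gives 24 such elements.

24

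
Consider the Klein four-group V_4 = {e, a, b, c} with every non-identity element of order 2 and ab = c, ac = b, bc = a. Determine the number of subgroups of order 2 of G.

3

|G| = 4 and 2 | 4, so subgroups of order 2 are possible by Lagrange.
The subgroups of order 2 are: {e, a}; {e, b}; {e, c}.
So G has 3 subgroups of order 2.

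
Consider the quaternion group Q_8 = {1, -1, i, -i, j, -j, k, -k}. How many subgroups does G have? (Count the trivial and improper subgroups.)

6

|G| = 8, so by Lagrange every subgroup order divides 8. Divisors: 1, 2, 4, 8.
Subgroups by order — order 1: 1; order 2: 1; order 4: 3; order 8: 1.
Total: 1 + 1 + 3 + 1 = 6.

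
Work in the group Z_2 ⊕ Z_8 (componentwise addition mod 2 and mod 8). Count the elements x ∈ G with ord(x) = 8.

An element (a,b) has order lcm(ord(a), ord(b)); count pairs with lcm equal to 8.
Enumerating gives 8 such elements.

8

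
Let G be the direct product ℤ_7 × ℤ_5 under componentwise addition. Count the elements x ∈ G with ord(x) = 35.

24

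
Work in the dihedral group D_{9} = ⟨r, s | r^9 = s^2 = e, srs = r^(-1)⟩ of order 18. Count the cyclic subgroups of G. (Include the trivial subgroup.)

Group the elements of G by the cyclic subgroup they generate; each cyclic subgroup of order d accounts for φ(d) elements.
Cyclic subgroups by order — order 1: 1; order 2: 9; order 3: 1; order 9: 1.
Total: 12.

12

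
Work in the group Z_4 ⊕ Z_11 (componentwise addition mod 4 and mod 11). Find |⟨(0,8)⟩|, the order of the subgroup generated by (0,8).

11

The order of (0,8) in Z_4 × Z_11 is lcm(ord(0) in Z_4, ord(8) in Z_11).
ord(0) = 1 and ord(8) = 11, so |⟨(0,8)⟩| = lcm(1, 11) = 11.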